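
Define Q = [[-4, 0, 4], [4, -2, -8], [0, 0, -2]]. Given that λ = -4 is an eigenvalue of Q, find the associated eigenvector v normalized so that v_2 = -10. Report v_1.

Q + 4I = [[0, 0, 4], [4, 2, -8], [0, 0, 2]].
Solving (Q + 4I)v = 0 gives the eigenspace spanned by (5, -10, 0).
With v_2 = -10, v = (5, -10, 0), so v_1 = 5.

5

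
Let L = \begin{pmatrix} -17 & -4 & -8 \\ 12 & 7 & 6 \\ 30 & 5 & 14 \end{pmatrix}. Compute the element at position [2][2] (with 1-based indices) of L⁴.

Characteristic polynomial: r^3 - 4r^2 - r + 4 = (r - 4)(r - 1)(r + 1), so the eigenvalues are -1, 1, 4.
r=-1: eigenvector (1, 0, -2).
r=1: eigenvector (-2, -1, 5).
r=4: eigenvector (0, -2, 1).
P = [[1, -2, 0], [0, -1, -2], [-2, 5, 1]], D = diag(-1, 1, 4), P⁻¹ = [[9, 2, 4], [4, 1, 2], [-2, -1, -1]].
L⁴ = P·diag(1, 1, 256)·P⁻¹ = [[1, 0, 0], [1020, 511, 510], [-510, -255, -254]].
The requested entry is 511.

511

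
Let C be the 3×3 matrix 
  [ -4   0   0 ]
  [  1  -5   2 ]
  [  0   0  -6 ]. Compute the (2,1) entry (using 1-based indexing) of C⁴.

-369

Characteristic polynomial: s^3 + 15s^2 + 74s + 120 = (s + 4)(s + 5)(s + 6), so the eigenvalues are -6, -5, -4.
s=-4: eigenvector (1, 1, 0).
s=-5: eigenvector (0, 1, 0).
s=-6: eigenvector (0, -2, 1).
P = [[1, 0, 0], [1, 1, -2], [0, 0, 1]], D = diag(-4, -5, -6), P⁻¹ = [[1, 0, 0], [-1, 1, 2], [0, 0, 1]].
C⁴ = P·diag(256, 625, 1296)·P⁻¹ = [[256, 0, 0], [-369, 625, -1342], [0, 0, 1296]].
The requested entry is -369.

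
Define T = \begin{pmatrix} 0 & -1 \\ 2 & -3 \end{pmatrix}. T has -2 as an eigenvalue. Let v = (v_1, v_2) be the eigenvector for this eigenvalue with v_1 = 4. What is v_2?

8

T + 2I = [[2, -1], [2, -1]].
Solving (T + 2I)v = 0 gives the eigenspace spanned by (4, 8).
With v_1 = 4, v = (4, 8), so v_2 = 8.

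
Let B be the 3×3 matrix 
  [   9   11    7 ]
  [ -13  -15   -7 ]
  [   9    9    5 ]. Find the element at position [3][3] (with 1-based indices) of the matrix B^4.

Characteristic polynomial: s^3 + s^2 - 22s - 40 = (s - 5)(s + 2)(s + 4), so the eigenvalues are -4, -2, 5.
s=-2: eigenvector (-1, 1, 0).
s=-4: eigenvector (-2, 3, -1).
s=5: eigenvector (1, -1, 1).
P = [[-1, -2, 1], [1, 3, -1], [0, -1, 1]], D = diag(-2, -4, 5), P⁻¹ = [[-2, -1, 1], [1, 1, 0], [1, 1, 1]].
B⁴ = P·diag(16, 256, 625)·P⁻¹ = [[145, 129, 609], [111, 127, -609], [369, 369, 625]].
The requested entry is 625.

625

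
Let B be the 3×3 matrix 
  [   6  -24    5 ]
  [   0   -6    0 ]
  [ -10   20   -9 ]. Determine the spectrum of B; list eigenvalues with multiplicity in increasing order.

-6, -4, 1

Characteristic polynomial: p(μ) = μ^3 + 9μ^2 + 14μ - 24 = (μ - 1)(μ + 4)(μ + 6).
Roots (with multiplicity): -6, -4, 1.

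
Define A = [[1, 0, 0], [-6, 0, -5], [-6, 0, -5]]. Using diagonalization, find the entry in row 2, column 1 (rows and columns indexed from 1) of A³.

Characteristic polynomial: λ^3 + 4λ^2 - 5λ = λ(λ - 1)(λ + 5), so the eigenvalues are -5, 0, 1.
λ=1: eigenvector (1, -1, -1).
λ=0: eigenvector (0, 1, 0).
λ=-5: eigenvector (0, 1, 1).
P = [[1, 0, 0], [-1, 1, 1], [-1, 0, 1]], D = diag(1, 0, -5), P⁻¹ = [[1, 0, 0], [0, 1, -1], [1, 0, 1]].
A³ = P·diag(1, 0, -125)·P⁻¹ = [[1, 0, 0], [-126, 0, -125], [-126, 0, -125]].
The requested entry is -126.

-126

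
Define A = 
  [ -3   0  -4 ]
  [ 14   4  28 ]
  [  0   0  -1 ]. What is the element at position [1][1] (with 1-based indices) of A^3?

-27

Characteristic polynomial: μ^3 - 13μ - 12 = (μ - 4)(μ + 1)(μ + 3), so the eigenvalues are -3, -1, 4.
μ=-3: eigenvector (1, -2, 0).
μ=-1: eigenvector (-2, 0, 1).
μ=4: eigenvector (0, 1, 0).
P = [[1, -2, 0], [-2, 0, 1], [0, 1, 0]], D = diag(-3, -1, 4), P⁻¹ = [[1, 0, 2], [0, 0, 1], [2, 1, 4]].
A³ = P·diag(-27, -1, 64)·P⁻¹ = [[-27, 0, -52], [182, 64, 364], [0, 0, -1]].
The requested entry is -27.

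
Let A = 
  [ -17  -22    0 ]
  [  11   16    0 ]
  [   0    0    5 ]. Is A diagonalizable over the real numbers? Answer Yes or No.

Yes

Characteristic polynomial: p(s) = s^3 - 4s^2 - 35s + 150 = (s - 5)^2(s + 6).
s = 5 has algebraic multiplicity 2; rank(A − 5I) = 1, so geometric multiplicity = 2.
Every eigenvalue has geometric = algebraic multiplicity, so A is diagonalizable.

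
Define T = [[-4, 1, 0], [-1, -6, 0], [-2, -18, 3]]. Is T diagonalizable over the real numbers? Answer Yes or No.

Characteristic polynomial: p(λ) = λ^3 + 7λ^2 - 5λ - 75 = (λ - 3)(λ + 5)^2.
λ = -5 has algebraic multiplicity 2; rank(T + 5I) = 2, so geometric multiplicity = 1.
Geometric multiplicity < algebraic multiplicity, so T is not diagonalizable.

No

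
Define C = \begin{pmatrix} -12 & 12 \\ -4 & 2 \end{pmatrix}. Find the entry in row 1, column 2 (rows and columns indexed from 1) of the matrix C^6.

Characteristic polynomial: λ^2 + 10λ + 24 = (λ + 4)(λ + 6), so the eigenvalues are -6, -4.
λ=-6: eigenvector (-2, -1).
λ=-4: eigenvector (-3, -2).
P = [[-2, -3], [-1, -2]], D = diag(-6, -4), P⁻¹ = [[-2, 3], [1, -2]].
C⁶ = P·diag(46656, 4096)·P⁻¹ = [[174336, -255360], [85120, -123584]].
The requested entry is -255360.

-255360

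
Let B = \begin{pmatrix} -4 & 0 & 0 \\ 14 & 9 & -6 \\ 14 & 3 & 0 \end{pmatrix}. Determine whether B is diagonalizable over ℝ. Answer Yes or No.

Characteristic polynomial: p(μ) = μ^3 - 5μ^2 - 18μ + 72 = (μ - 6)(μ - 3)(μ + 4).
All 3 eigenvalues are distinct, so B is diagonalizable.

Yes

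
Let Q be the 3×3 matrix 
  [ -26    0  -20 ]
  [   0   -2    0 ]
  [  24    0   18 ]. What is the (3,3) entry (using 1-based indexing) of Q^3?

Characteristic polynomial: s^3 + 10s^2 + 28s + 24 = (s + 2)^2(s + 6), so the eigenvalues are -6, -2, -2.
s=-6: eigenvector (1, 0, -1).
s=-2: eigenvector (-5, 0, 6).
s=-2: eigenvector (0, 1, 0).
P = [[1, -5, 0], [0, 0, 1], [-1, 6, 0]], D = diag(-6, -2, -2), P⁻¹ = [[6, 0, 5], [1, 0, 1], [0, 1, 0]].
Q³ = P·diag(-216, -8, -8)·P⁻¹ = [[-1256, 0, -1040], [0, -8, 0], [1248, 0, 1032]].
The requested entry is 1032.

1032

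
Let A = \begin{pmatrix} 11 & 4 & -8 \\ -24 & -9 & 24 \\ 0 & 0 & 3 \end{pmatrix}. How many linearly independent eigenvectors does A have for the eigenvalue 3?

A − 3I = [[8, 4, -8], [-24, -12, 24], [0, 0, 0]].
This matrix has rank 1, so its null space has dimension 3 − 1 = 2.

2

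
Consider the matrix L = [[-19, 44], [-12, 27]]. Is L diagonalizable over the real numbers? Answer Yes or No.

Yes

Characteristic polynomial: p(λ) = λ^2 - 8λ + 15 = (λ - 5)(λ - 3).
All 2 eigenvalues are distinct, so L is diagonalizable.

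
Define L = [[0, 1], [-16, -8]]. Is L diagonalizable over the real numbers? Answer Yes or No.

No

Characteristic polynomial: p(μ) = μ^2 + 8μ + 16 = (μ + 4)^2.
μ = -4 has algebraic multiplicity 2; rank(L + 4I) = 1, so geometric multiplicity = 1.
Geometric multiplicity < algebraic multiplicity, so L is not diagonalizable.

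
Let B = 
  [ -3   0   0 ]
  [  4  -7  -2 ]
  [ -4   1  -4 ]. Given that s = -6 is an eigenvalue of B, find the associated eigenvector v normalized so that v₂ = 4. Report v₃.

B + 6I = [[3, 0, 0], [4, -1, -2], [-4, 1, 2]].
Solving (B + 6I)v = 0 gives the eigenspace spanned by (0, 4, -2).
With v₂ = 4, v = (0, 4, -2), so v₃ = -2.

-2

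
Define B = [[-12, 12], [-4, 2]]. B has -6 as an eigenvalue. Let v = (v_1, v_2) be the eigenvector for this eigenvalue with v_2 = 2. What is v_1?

B + 6I = [[-6, 12], [-4, 8]].
Solving (B + 6I)v = 0 gives the eigenspace spanned by (4, 2).
With v_2 = 2, v = (4, 2), so v_1 = 4.

4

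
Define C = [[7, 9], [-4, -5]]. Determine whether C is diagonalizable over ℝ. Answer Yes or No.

No

Characteristic polynomial: p(μ) = μ^2 - 2μ + 1 = (μ - 1)^2.
μ = 1 has algebraic multiplicity 2; rank(C − 1I) = 1, so geometric multiplicity = 1.
Geometric multiplicity < algebraic multiplicity, so C is not diagonalizable.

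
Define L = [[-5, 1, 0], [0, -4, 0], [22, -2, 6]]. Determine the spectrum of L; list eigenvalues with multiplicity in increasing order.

-5, -4, 6

Characteristic polynomial: p(λ) = λ^3 + 3λ^2 - 34λ - 120 = (λ - 6)(λ + 4)(λ + 5).
Roots (with multiplicity): -5, -4, 6.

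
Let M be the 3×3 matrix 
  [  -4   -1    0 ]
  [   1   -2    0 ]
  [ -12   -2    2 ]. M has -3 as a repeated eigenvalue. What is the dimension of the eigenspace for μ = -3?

M + 3I = [[-1, -1, 0], [1, 1, 0], [-12, -2, 5]].
This matrix has rank 2, so its null space has dimension 3 − 2 = 1.

1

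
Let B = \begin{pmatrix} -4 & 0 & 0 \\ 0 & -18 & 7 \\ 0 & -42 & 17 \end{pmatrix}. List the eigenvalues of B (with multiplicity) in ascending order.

-4, -4, 3

Characteristic polynomial: p(s) = s^3 + 5s^2 - 8s - 48 = (s - 3)(s + 4)^2.
Roots (with multiplicity): -4, -4, 3.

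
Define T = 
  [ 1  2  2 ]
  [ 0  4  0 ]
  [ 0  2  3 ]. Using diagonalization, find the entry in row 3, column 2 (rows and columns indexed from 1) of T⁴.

350

Characteristic polynomial: r^3 - 8r^2 + 19r - 12 = (r - 4)(r - 3)(r - 1), so the eigenvalues are 1, 3, 4.
r=1: eigenvector (1, 0, 0).
r=4: eigenvector (2, 1, 2).
r=3: eigenvector (1, 0, 1).
P = [[1, 2, 1], [0, 1, 0], [0, 2, 1]], D = diag(1, 4, 3), P⁻¹ = [[1, 0, -1], [0, 1, 0], [0, -2, 1]].
T⁴ = P·diag(1, 256, 81)·P⁻¹ = [[1, 350, 80], [0, 256, 0], [0, 350, 81]].
The requested entry is 350.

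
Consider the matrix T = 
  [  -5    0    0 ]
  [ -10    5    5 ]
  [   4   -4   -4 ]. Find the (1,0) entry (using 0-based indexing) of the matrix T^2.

Characteristic polynomial: r^3 + 4r^2 - 5r = r(r - 1)(r + 5), so the eigenvalues are -5, 0, 1.
r=0: eigenvector (0, -1, 1).
r=1: eigenvector (0, 5, -4).
r=-5: eigenvector (1, 1, 0).
P = [[0, 0, 1], [-1, 5, 1], [1, -4, 0]], D = diag(0, 1, -5), P⁻¹ = [[-4, 4, 5], [-1, 1, 1], [1, 0, 0]].
T² = P·diag(0, 1, 25)·P⁻¹ = [[25, 0, 0], [20, 5, 5], [4, -4, -4]].
The requested entry is 20.

20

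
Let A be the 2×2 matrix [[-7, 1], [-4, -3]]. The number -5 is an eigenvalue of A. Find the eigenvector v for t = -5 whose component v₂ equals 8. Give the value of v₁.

4

A + 5I = [[-2, 1], [-4, 2]].
Solving (A + 5I)v = 0 gives the eigenspace spanned by (4, 8).
With v₂ = 8, v = (4, 8), so v₁ = 4.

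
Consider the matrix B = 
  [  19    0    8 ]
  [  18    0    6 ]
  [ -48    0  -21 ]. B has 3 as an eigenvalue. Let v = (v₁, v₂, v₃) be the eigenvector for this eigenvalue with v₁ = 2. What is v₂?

4

B − 3I = [[16, 0, 8], [18, -3, 6], [-48, 0, -24]].
Solving (B − 3I)v = 0 gives the eigenspace spanned by (2, 4, -4).
With v₁ = 2, v = (2, 4, -4), so v₂ = 4.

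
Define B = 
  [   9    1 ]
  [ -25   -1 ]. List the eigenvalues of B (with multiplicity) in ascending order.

4, 4

Characteristic polynomial: p(t) = t^2 - 8t + 16 = (t - 4)^2.
Roots (with multiplicity): 4, 4.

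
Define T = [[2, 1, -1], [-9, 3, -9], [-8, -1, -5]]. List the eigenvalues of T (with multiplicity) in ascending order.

-6, 3, 3

Characteristic polynomial: p(s) = s^3 - 27s + 54 = (s - 3)^2(s + 6).
Roots (with multiplicity): -6, 3, 3.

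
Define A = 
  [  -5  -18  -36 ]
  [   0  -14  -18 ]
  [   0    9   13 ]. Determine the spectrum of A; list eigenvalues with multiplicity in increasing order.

-5, -5, 4

Characteristic polynomial: p(λ) = λ^3 + 6λ^2 - 15λ - 100 = (λ - 4)(λ + 5)^2.
Roots (with multiplicity): -5, -5, 4.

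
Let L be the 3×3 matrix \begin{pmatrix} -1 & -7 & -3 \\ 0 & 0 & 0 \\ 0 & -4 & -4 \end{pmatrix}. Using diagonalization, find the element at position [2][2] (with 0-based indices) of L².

Characteristic polynomial: s^3 + 5s^2 + 4s = s(s + 1)(s + 4), so the eigenvalues are -4, -1, 0.
s=-1: eigenvector (1, 0, 0).
s=0: eigenvector (-4, 1, -1).
s=-4: eigenvector (1, 0, 1).
P = [[1, -4, 1], [0, 1, 0], [0, -1, 1]], D = diag(-1, 0, -4), P⁻¹ = [[1, 3, -1], [0, 1, 0], [0, 1, 1]].
L² = P·diag(1, 0, 16)·P⁻¹ = [[1, 19, 15], [0, 0, 0], [0, 16, 16]].
The requested entry is 16.

16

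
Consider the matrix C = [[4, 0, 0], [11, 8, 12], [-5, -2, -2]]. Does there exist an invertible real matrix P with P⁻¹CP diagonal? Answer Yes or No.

No

Characteristic polynomial: p(λ) = λ^3 - 10λ^2 + 32λ - 32 = (λ - 4)^2(λ - 2).
λ = 4 has algebraic multiplicity 2; rank(C − 4I) = 2, so geometric multiplicity = 1.
Geometric multiplicity < algebraic multiplicity, so C is not diagonalizable.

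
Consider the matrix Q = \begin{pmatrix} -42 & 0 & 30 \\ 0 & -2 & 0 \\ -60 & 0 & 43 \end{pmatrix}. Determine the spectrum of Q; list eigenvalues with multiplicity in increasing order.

-2, -2, 3

Characteristic polynomial: p(t) = t^3 + t^2 - 8t - 12 = (t - 3)(t + 2)^2.
Roots (with multiplicity): -2, -2, 3.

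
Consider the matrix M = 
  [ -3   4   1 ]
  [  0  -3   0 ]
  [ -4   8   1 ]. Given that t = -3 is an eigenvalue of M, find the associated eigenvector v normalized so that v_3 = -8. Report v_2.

2

M + 3I = [[0, 4, 1], [0, 0, 0], [-4, 8, 4]].
Solving (M + 3I)v = 0 gives the eigenspace spanned by (-4, 2, -8).
With v_3 = -8, v = (-4, 2, -8), so v_2 = 2.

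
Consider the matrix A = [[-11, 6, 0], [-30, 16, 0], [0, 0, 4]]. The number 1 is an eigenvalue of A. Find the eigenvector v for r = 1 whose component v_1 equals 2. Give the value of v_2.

4

A − 1I = [[-12, 6, 0], [-30, 15, 0], [0, 0, 3]].
Solving (A − 1I)v = 0 gives the eigenspace spanned by (2, 4, 0).
With v_1 = 2, v = (2, 4, 0), so v_2 = 4.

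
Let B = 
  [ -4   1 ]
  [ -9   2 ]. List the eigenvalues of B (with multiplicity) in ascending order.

-1, -1

Characteristic polynomial: p(μ) = μ^2 + 2μ + 1 = (μ + 1)^2.
Roots (with multiplicity): -1, -1.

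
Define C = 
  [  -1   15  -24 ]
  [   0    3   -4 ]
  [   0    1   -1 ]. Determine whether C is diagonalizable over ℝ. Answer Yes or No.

No

Characteristic polynomial: p(s) = s^3 - s^2 - s + 1 = (s - 1)^2(s + 1).
s = 1 has algebraic multiplicity 2; rank(C − 1I) = 2, so geometric multiplicity = 1.
Geometric multiplicity < algebraic multiplicity, so C is not diagonalizable.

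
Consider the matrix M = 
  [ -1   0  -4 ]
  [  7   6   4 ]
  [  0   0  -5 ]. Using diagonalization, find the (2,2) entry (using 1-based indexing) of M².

Characteristic polynomial: t^3 - 31t - 30 = (t - 6)(t + 1)(t + 5), so the eigenvalues are -5, -1, 6.
t=-1: eigenvector (1, -1, 0).
t=6: eigenvector (0, 1, 0).
t=-5: eigenvector (1, -1, 1).
P = [[1, 0, 1], [-1, 1, -1], [0, 0, 1]], D = diag(-1, 6, -5), P⁻¹ = [[1, 0, -1], [1, 1, 0], [0, 0, 1]].
M² = P·diag(1, 36, 25)·P⁻¹ = [[1, 0, 24], [35, 36, -24], [0, 0, 25]].
The requested entry is 36.

36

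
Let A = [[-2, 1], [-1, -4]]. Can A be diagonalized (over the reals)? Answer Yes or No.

No

Characteristic polynomial: p(μ) = μ^2 + 6μ + 9 = (μ + 3)^2.
μ = -3 has algebraic multiplicity 2; rank(A + 3I) = 1, so geometric multiplicity = 1.
Geometric multiplicity < algebraic multiplicity, so A is not diagonalizable.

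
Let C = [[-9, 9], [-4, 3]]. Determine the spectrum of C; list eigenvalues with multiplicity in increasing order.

Characteristic polynomial: p(r) = r^2 + 6r + 9 = (r + 3)^2.
Roots (with multiplicity): -3, -3.

-3, -3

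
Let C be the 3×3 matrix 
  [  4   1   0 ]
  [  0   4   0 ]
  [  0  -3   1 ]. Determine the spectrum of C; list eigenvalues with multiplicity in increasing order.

Characteristic polynomial: p(λ) = λ^3 - 9λ^2 + 24λ - 16 = (λ - 4)^2(λ - 1).
Roots (with multiplicity): 1, 4, 4.

1, 4, 4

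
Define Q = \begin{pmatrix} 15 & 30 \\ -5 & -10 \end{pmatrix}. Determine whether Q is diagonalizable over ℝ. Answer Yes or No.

Characteristic polynomial: p(μ) = μ^2 - 5μ = μ(μ - 5).
All 2 eigenvalues are distinct, so Q is diagonalizable.

Yes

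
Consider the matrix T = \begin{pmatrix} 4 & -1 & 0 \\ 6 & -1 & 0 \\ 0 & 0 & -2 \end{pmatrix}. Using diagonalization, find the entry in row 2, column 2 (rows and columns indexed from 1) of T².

Characteristic polynomial: μ^3 - μ^2 - 4μ + 4 = (μ - 2)(μ - 1)(μ + 2), so the eigenvalues are -2, 1, 2.
μ=2: eigenvector (1, 2, 0).
μ=1: eigenvector (1, 3, 0).
μ=-2: eigenvector (0, 0, 1).
P = [[1, 1, 0], [2, 3, 0], [0, 0, 1]], D = diag(2, 1, -2), P⁻¹ = [[3, -1, 0], [-2, 1, 0], [0, 0, 1]].
T² = P·diag(4, 1, 4)·P⁻¹ = [[10, -3, 0], [18, -5, 0], [0, 0, 4]].
The requested entry is -5.

-5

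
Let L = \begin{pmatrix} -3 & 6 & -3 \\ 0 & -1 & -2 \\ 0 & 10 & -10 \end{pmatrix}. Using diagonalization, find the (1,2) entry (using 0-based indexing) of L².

Characteristic polynomial: λ^3 + 14λ^2 + 63λ + 90 = (λ + 3)(λ + 5)(λ + 6), so the eigenvalues are -6, -5, -3.
λ=-3: eigenvector (1, 0, 0).
λ=-6: eigenvector (1, 2, 5).
λ=-5: eigenvector (0, 1, 2).
P = [[1, 1, 0], [0, 2, 1], [0, 5, 2]], D = diag(-3, -6, -5), P⁻¹ = [[1, 2, -1], [0, -2, 1], [0, 5, -2]].
L² = P·diag(9, 36, 25)·P⁻¹ = [[9, -54, 27], [0, -19, 22], [0, -110, 80]].
The requested entry is 22.

22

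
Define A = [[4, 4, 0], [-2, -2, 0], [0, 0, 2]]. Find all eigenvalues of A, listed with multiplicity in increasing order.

0, 2, 2

Characteristic polynomial: p(μ) = μ^3 - 4μ^2 + 4μ = μ(μ - 2)^2.
Roots (with multiplicity): 0, 2, 2.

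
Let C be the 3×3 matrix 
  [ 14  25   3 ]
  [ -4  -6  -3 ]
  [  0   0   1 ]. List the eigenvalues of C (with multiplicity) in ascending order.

1, 4, 4

Characteristic polynomial: p(μ) = μ^3 - 9μ^2 + 24μ - 16 = (μ - 4)^2(μ - 1).
Roots (with multiplicity): 1, 4, 4.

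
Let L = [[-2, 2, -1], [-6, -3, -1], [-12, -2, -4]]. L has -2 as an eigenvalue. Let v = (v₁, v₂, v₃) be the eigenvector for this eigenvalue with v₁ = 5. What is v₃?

-20

L + 2I = [[0, 2, -1], [-6, -1, -1], [-12, -2, -2]].
Solving (L + 2I)v = 0 gives the eigenspace spanned by (5, -10, -20).
With v₁ = 5, v = (5, -10, -20), so v₃ = -20.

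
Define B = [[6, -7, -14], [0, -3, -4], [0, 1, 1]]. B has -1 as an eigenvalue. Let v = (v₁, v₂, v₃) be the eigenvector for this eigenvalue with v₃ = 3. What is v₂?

B + 1I = [[7, -7, -14], [0, -2, -4], [0, 1, 2]].
Solving (B + 1I)v = 0 gives the eigenspace spanned by (0, -6, 3).
With v₃ = 3, v = (0, -6, 3), so v₂ = -6.

-6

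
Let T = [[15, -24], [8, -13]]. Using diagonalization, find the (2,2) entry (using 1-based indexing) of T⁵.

Characteristic polynomial: s^2 - 2s - 3 = (s - 3)(s + 1), so the eigenvalues are -1, 3.
s=-1: eigenvector (-3, -2).
s=3: eigenvector (2, 1).
P = [[-3, 2], [-2, 1]], D = diag(-1, 3), P⁻¹ = [[1, -2], [2, -3]].
T⁵ = P·diag(-1, 243)·P⁻¹ = [[975, -1464], [488, -733]].
The requested entry is -733.

-733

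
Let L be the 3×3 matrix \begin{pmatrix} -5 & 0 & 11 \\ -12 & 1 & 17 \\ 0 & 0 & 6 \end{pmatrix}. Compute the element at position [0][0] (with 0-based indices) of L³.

Characteristic polynomial: t^3 - 2t^2 - 29t + 30 = (t - 6)(t - 1)(t + 5), so the eigenvalues are -5, 1, 6.
t=6: eigenvector (1, 1, 1).
t=1: eigenvector (0, 1, 0).
t=-5: eigenvector (1, 2, 0).
P = [[1, 0, 1], [1, 1, 2], [1, 0, 0]], D = diag(6, 1, -5), P⁻¹ = [[0, 0, 1], [-2, 1, 1], [1, 0, -1]].
L³ = P·diag(216, 1, -125)·P⁻¹ = [[-125, 0, 341], [-252, 1, 467], [0, 0, 216]].
The requested entry is -125.

-125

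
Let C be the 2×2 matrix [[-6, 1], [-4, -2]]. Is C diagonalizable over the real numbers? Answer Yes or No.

Characteristic polynomial: p(r) = r^2 + 8r + 16 = (r + 4)^2.
r = -4 has algebraic multiplicity 2; rank(C + 4I) = 1, so geometric multiplicity = 1.
Geometric multiplicity < algebraic multiplicity, so C is not diagonalizable.

No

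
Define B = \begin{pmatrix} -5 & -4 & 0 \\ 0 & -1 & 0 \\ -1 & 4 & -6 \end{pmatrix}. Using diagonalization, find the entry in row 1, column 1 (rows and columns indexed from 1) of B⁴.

625

Characteristic polynomial: s^3 + 12s^2 + 41s + 30 = (s + 1)(s + 5)(s + 6), so the eigenvalues are -6, -5, -1.
s=-1: eigenvector (-1, 1, 1).
s=-5: eigenvector (1, 0, -1).
s=-6: eigenvector (0, 0, 1).
P = [[-1, 1, 0], [1, 0, 0], [1, -1, 1]], D = diag(-1, -5, -6), P⁻¹ = [[0, 1, 0], [1, 1, 0], [1, 0, 1]].
B⁴ = P·diag(1, 625, 1296)·P⁻¹ = [[625, 624, 0], [0, 1, 0], [671, -624, 1296]].
The requested entry is 625.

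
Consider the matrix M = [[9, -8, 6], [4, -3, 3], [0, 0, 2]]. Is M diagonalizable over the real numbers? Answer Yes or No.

Yes

Characteristic polynomial: p(t) = t^3 - 8t^2 + 17t - 10 = (t - 5)(t - 2)(t - 1).
All 3 eigenvalues are distinct, so M is diagonalizable.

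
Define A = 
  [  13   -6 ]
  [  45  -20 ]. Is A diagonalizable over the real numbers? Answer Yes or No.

Yes

Characteristic polynomial: p(t) = t^2 + 7t + 10 = (t + 2)(t + 5).
All 2 eigenvalues are distinct, so A is diagonalizable.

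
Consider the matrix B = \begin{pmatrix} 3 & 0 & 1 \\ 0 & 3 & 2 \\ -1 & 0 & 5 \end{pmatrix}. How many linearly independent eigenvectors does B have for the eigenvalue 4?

B − 4I = [[-1, 0, 1], [0, -1, 2], [-1, 0, 1]].
This matrix has rank 2, so its null space has dimension 3 − 2 = 1.

1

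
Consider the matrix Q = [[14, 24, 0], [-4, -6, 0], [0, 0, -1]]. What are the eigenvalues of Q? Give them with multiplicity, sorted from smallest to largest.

-1, 2, 6

Characteristic polynomial: p(s) = s^3 - 7s^2 + 4s + 12 = (s - 6)(s - 2)(s + 1).
Roots (with multiplicity): -1, 2, 6.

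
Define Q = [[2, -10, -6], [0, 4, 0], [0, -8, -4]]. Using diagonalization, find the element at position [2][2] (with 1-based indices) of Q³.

Characteristic polynomial: μ^3 - 2μ^2 - 16μ + 32 = (μ - 4)(μ - 2)(μ + 4), so the eigenvalues are -4, 2, 4.
μ=-4: eigenvector (1, 0, 1).
μ=4: eigenvector (-2, 1, -1).
μ=2: eigenvector (1, 0, 0).
P = [[1, -2, 1], [0, 1, 0], [1, -1, 0]], D = diag(-4, 4, 2), P⁻¹ = [[0, 1, 1], [0, 1, 0], [1, 1, -1]].
Q³ = P·diag(-64, 64, 8)·P⁻¹ = [[8, -184, -72], [0, 64, 0], [0, -128, -64]].
The requested entry is 64.

64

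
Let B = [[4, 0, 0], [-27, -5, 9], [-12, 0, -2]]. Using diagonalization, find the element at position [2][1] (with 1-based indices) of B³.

Characteristic polynomial: μ^3 + 3μ^2 - 18μ - 40 = (μ - 4)(μ + 2)(μ + 5), so the eigenvalues are -5, -2, 4.
μ=4: eigenvector (1, -5, -2).
μ=-5: eigenvector (0, 1, 0).
μ=-2: eigenvector (0, 3, 1).
P = [[1, 0, 0], [-5, 1, 3], [-2, 0, 1]], D = diag(4, -5, -2), P⁻¹ = [[1, 0, 0], [-1, 1, -3], [2, 0, 1]].
B³ = P·diag(64, -125, -8)·P⁻¹ = [[64, 0, 0], [-243, -125, 351], [-144, 0, -8]].
The requested entry is -243.

-243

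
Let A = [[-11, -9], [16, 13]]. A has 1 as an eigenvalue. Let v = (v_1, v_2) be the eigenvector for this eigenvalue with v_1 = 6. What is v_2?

A − 1I = [[-12, -9], [16, 12]].
Solving (A − 1I)v = 0 gives the eigenspace spanned by (6, -8).
With v_1 = 6, v = (6, -8), so v_2 = -8.

-8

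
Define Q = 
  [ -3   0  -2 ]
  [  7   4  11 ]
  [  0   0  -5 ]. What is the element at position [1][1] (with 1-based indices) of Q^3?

Characteristic polynomial: r^3 + 4r^2 - 17r - 60 = (r - 4)(r + 3)(r + 5), so the eigenvalues are -5, -3, 4.
r=-3: eigenvector (1, -1, 0).
r=4: eigenvector (0, 1, 0).
r=-5: eigenvector (1, -2, 1).
P = [[1, 0, 1], [-1, 1, -2], [0, 0, 1]], D = diag(-3, 4, -5), P⁻¹ = [[1, 0, -1], [1, 1, 1], [0, 0, 1]].
Q³ = P·diag(-27, 64, -125)·P⁻¹ = [[-27, 0, -98], [91, 64, 287], [0, 0, -125]].
The requested entry is -27.

-27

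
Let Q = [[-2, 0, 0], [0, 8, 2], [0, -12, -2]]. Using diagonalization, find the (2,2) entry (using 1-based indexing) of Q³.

176

Characteristic polynomial: r^3 - 4r^2 - 4r + 16 = (r - 4)(r - 2)(r + 2), so the eigenvalues are -2, 2, 4.
r=-2: eigenvector (1, 0, 0).
r=4: eigenvector (0, 1, -2).
r=2: eigenvector (0, -1, 3).
P = [[1, 0, 0], [0, 1, -1], [0, -2, 3]], D = diag(-2, 4, 2), P⁻¹ = [[1, 0, 0], [0, 3, 1], [0, 2, 1]].
Q³ = P·diag(-8, 64, 8)·P⁻¹ = [[-8, 0, 0], [0, 176, 56], [0, -336, -104]].
The requested entry is 176.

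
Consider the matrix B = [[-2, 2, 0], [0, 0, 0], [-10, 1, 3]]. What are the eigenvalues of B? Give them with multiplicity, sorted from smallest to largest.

-2, 0, 3

Characteristic polynomial: p(t) = t^3 - t^2 - 6t = t(t - 3)(t + 2).
Roots (with multiplicity): -2, 0, 3.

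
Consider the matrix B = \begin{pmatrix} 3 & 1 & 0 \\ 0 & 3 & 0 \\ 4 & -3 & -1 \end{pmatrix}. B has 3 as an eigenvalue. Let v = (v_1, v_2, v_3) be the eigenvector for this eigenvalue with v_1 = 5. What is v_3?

B − 3I = [[0, 1, 0], [0, 0, 0], [4, -3, -4]].
Solving (B − 3I)v = 0 gives the eigenspace spanned by (5, 0, 5).
With v_1 = 5, v = (5, 0, 5), so v_3 = 5.

5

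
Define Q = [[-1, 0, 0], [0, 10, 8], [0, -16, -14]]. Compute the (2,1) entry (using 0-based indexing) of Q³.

Characteristic polynomial: s^3 + 5s^2 - 8s - 12 = (s - 2)(s + 1)(s + 6), so the eigenvalues are -6, -1, 2.
s=-1: eigenvector (1, 0, 0).
s=-6: eigenvector (0, -1, 2).
s=2: eigenvector (0, -1, 1).
P = [[1, 0, 0], [0, -1, -1], [0, 2, 1]], D = diag(-1, -6, 2), P⁻¹ = [[1, 0, 0], [0, 1, 1], [0, -2, -1]].
Q³ = P·diag(-1, -216, 8)·P⁻¹ = [[-1, 0, 0], [0, 232, 224], [0, -448, -440]].
The requested entry is -448.

-448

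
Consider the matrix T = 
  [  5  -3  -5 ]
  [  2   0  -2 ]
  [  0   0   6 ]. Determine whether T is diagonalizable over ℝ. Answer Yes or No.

Characteristic polynomial: p(r) = r^3 - 11r^2 + 36r - 36 = (r - 6)(r - 3)(r - 2).
All 3 eigenvalues are distinct, so T is diagonalizable.

Yes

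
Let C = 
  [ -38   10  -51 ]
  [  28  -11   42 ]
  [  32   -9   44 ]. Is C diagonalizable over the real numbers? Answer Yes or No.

Characteristic polynomial: p(λ) = λ^3 + 5λ^2 - 8λ - 48 = (λ - 3)(λ + 4)^2.
λ = -4 has algebraic multiplicity 2; rank(C + 4I) = 2, so geometric multiplicity = 1.
Geometric multiplicity < algebraic multiplicity, so C is not diagonalizable.

No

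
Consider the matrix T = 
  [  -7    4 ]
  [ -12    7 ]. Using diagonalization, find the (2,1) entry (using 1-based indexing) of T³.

Characteristic polynomial: μ^2 - 1 = (μ - 1)(μ + 1), so the eigenvalues are -1, 1.
μ=-1: eigenvector (-2, -3).
μ=1: eigenvector (1, 2).
P = [[-2, 1], [-3, 2]], D = diag(-1, 1), P⁻¹ = [[-2, 1], [-3, 2]].
T³ = P·diag(-1, 1)·P⁻¹ = [[-7, 4], [-12, 7]].
The requested entry is -12.

-12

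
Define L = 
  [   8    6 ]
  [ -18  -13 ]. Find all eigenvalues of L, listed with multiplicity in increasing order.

-4, -1

Characteristic polynomial: p(s) = s^2 + 5s + 4 = (s + 1)(s + 4).
Roots (with multiplicity): -4, -1.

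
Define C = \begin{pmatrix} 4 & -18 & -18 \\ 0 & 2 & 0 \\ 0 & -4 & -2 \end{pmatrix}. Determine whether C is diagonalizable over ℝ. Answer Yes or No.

Yes

Characteristic polynomial: p(λ) = λ^3 - 4λ^2 - 4λ + 16 = (λ - 4)(λ - 2)(λ + 2).
All 3 eigenvalues are distinct, so C is diagonalizable.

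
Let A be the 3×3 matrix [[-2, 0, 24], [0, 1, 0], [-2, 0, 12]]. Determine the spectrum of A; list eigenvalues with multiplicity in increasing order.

Characteristic polynomial: p(λ) = λ^3 - 11λ^2 + 34λ - 24 = (λ - 6)(λ - 4)(λ - 1).
Roots (with multiplicity): 1, 4, 6.

1, 4, 6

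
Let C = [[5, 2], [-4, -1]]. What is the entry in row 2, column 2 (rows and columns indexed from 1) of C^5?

-241

Characteristic polynomial: r^2 - 4r + 3 = (r - 3)(r - 1), so the eigenvalues are 1, 3.
r=3: eigenvector (-1, 1).
r=1: eigenvector (-1, 2).
P = [[-1, -1], [1, 2]], D = diag(3, 1), P⁻¹ = [[-2, -1], [1, 1]].
C⁵ = P·diag(243, 1)·P⁻¹ = [[485, 242], [-484, -241]].
The requested entry is -241.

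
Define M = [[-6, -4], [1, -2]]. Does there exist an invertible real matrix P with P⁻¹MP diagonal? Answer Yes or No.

Characteristic polynomial: p(s) = s^2 + 8s + 16 = (s + 4)^2.
s = -4 has algebraic multiplicity 2; rank(M + 4I) = 1, so geometric multiplicity = 1.
Geometric multiplicity < algebraic multiplicity, so M is not diagonalizable.

No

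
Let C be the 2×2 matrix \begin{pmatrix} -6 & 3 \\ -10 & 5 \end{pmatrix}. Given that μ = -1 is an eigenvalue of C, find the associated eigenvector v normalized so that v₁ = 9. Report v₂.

C + 1I = [[-5, 3], [-10, 6]].
Solving (C + 1I)v = 0 gives the eigenspace spanned by (9, 15).
With v₁ = 9, v = (9, 15), so v₂ = 15.

15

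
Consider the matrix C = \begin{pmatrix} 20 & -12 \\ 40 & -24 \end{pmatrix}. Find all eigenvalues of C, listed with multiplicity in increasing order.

-4, 0

Characteristic polynomial: p(μ) = μ^2 + 4μ = μ(μ + 4).
Roots (with multiplicity): -4, 0.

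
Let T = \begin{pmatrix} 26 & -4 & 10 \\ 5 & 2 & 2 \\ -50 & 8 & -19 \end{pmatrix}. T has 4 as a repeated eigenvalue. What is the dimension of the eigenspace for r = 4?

1

T − 4I = [[22, -4, 10], [5, -2, 2], [-50, 8, -23]].
This matrix has rank 2, so its null space has dimension 3 − 2 = 1.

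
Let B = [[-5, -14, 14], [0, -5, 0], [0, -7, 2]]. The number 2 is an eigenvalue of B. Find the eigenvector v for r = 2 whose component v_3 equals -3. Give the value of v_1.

-6

B − 2I = [[-7, -14, 14], [0, -7, 0], [0, -7, 0]].
Solving (B − 2I)v = 0 gives the eigenspace spanned by (-6, 0, -3).
With v_3 = -3, v = (-6, 0, -3), so v_1 = -6.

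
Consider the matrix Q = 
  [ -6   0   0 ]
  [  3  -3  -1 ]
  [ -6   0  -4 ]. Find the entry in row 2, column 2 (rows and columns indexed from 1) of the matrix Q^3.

Characteristic polynomial: r^3 + 13r^2 + 54r + 72 = (r + 3)(r + 4)(r + 6), so the eigenvalues are -6, -4, -3.
r=-6: eigenvector (1, 0, 3).
r=-3: eigenvector (0, -1, 0).
r=-4: eigenvector (0, 1, 1).
P = [[1, 0, 0], [0, -1, 1], [3, 0, 1]], D = diag(-6, -3, -4), P⁻¹ = [[1, 0, 0], [-3, -1, 1], [-3, 0, 1]].
Q³ = P·diag(-216, -27, -64)·P⁻¹ = [[-216, 0, 0], [111, -27, -37], [-456, 0, -64]].
The requested entry is -27.

-27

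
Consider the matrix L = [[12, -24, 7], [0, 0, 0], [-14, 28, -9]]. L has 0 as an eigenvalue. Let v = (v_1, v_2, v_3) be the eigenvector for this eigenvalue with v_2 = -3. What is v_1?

L = [[12, -24, 7], [0, 0, 0], [-14, 28, -9]].
Solving (L)v = 0 gives the eigenspace spanned by (-6, -3, 0).
With v_2 = -3, v = (-6, -3, 0), so v_1 = -6.

-6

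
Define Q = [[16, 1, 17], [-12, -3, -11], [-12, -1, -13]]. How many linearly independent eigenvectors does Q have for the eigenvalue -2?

1

Q + 2I = [[18, 1, 17], [-12, -1, -11], [-12, -1, -11]].
This matrix has rank 2, so its null space has dimension 3 − 2 = 1.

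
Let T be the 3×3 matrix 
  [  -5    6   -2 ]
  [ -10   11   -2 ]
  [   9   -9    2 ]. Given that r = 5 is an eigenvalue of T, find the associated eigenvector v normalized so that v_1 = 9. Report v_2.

12

T − 5I = [[-10, 6, -2], [-10, 6, -2], [9, -9, -3]].
Solving (T − 5I)v = 0 gives the eigenspace spanned by (9, 12, -9).
With v_1 = 9, v = (9, 12, -9), so v_2 = 12.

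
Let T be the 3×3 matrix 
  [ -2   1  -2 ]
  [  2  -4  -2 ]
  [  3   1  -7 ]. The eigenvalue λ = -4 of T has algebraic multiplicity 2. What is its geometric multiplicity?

T + 4I = [[2, 1, -2], [2, 0, -2], [3, 1, -3]].
This matrix has rank 2, so its null space has dimension 3 − 2 = 1.

1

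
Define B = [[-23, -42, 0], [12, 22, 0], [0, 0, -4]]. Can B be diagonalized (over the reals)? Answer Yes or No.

Characteristic polynomial: p(r) = r^3 + 5r^2 + 2r - 8 = (r - 1)(r + 2)(r + 4).
All 3 eigenvalues are distinct, so B is diagonalizable.

Yes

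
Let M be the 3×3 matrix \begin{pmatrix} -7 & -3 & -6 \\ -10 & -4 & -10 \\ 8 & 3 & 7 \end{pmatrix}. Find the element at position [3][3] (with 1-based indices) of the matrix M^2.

-29

Characteristic polynomial: λ^3 + 4λ^2 - λ - 4 = (λ - 1)(λ + 1)(λ + 4), so the eigenvalues are -4, -1, 1.
λ=-1: eigenvector (1, 0, -1).
λ=-4: eigenvector (1, 1, -1).
λ=1: eigenvector (0, -2, 1).
P = [[1, 1, 0], [0, 1, -2], [-1, -1, 1]], D = diag(-1, -4, 1), P⁻¹ = [[-1, -1, -2], [2, 1, 2], [1, 0, 1]].
M² = P·diag(1, 16, 1)·P⁻¹ = [[31, 15, 30], [30, 16, 30], [-30, -15, -29]].
The requested entry is -29.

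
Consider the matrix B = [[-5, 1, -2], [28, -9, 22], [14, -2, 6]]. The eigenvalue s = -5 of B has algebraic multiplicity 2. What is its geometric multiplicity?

1

B + 5I = [[0, 1, -2], [28, -4, 22], [14, -2, 11]].
This matrix has rank 2, so its null space has dimension 3 − 2 = 1.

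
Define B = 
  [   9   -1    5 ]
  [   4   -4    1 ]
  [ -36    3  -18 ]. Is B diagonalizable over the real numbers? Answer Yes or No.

No

Characteristic polynomial: p(μ) = μ^3 + 13μ^2 + 55μ + 75 = (μ + 3)(μ + 5)^2.
μ = -5 has algebraic multiplicity 2; rank(B + 5I) = 2, so geometric multiplicity = 1.
Geometric multiplicity < algebraic multiplicity, so B is not diagonalizable.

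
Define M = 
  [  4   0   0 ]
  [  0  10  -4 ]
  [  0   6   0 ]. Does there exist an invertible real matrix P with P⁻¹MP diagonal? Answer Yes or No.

Characteristic polynomial: p(r) = r^3 - 14r^2 + 64r - 96 = (r - 6)(r - 4)^2.
r = 4 has algebraic multiplicity 2; rank(M − 4I) = 1, so geometric multiplicity = 2.
Every eigenvalue has geometric = algebraic multiplicity, so M is diagonalizable.

Yes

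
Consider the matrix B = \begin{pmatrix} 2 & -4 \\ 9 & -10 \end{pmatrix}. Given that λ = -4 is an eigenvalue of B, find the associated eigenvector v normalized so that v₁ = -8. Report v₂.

-12

B + 4I = [[6, -4], [9, -6]].
Solving (B + 4I)v = 0 gives the eigenspace spanned by (-8, -12).
With v₁ = -8, v = (-8, -12), so v₂ = -12.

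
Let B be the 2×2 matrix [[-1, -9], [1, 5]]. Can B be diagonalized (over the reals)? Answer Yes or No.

Characteristic polynomial: p(λ) = λ^2 - 4λ + 4 = (λ - 2)^2.
λ = 2 has algebraic multiplicity 2; rank(B − 2I) = 1, so geometric multiplicity = 1.
Geometric multiplicity < algebraic multiplicity, so B is not diagonalizable.

No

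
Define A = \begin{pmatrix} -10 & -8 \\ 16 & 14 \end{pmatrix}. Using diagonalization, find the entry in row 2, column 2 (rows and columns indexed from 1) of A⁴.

2576

Characteristic polynomial: μ^2 - 4μ - 12 = (μ - 6)(μ + 2), so the eigenvalues are -2, 6.
μ=6: eigenvector (1, -2).
μ=-2: eigenvector (1, -1).
P = [[1, 1], [-2, -1]], D = diag(6, -2), P⁻¹ = [[-1, -1], [2, 1]].
A⁴ = P·diag(1296, 16)·P⁻¹ = [[-1264, -1280], [2560, 2576]].
The requested entry is 2576.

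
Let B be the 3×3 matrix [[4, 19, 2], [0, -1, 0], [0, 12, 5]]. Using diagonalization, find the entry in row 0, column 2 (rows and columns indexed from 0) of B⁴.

Characteristic polynomial: s^3 - 8s^2 + 11s + 20 = (s - 5)(s - 4)(s + 1), so the eigenvalues are -1, 4, 5.
s=4: eigenvector (1, 0, 0).
s=-1: eigenvector (-3, 1, -2).
s=5: eigenvector (2, 0, 1).
P = [[1, -3, 2], [0, 1, 0], [0, -2, 1]], D = diag(4, -1, 5), P⁻¹ = [[1, -1, -2], [0, 1, 0], [0, 2, 1]].
B⁴ = P·diag(256, 1, 625)·P⁻¹ = [[256, 2241, 738], [0, 1, 0], [0, 1248, 625]].
The requested entry is 738.

738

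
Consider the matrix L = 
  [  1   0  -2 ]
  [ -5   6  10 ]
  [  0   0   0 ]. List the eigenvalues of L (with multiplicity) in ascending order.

0, 1, 6

Characteristic polynomial: p(λ) = λ^3 - 7λ^2 + 6λ = λ(λ - 6)(λ - 1).
Roots (with multiplicity): 0, 1, 6.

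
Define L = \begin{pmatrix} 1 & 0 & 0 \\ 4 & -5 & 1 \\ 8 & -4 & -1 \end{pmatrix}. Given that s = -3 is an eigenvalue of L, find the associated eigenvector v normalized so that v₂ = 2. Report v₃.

L + 3I = [[4, 0, 0], [4, -2, 1], [8, -4, 2]].
Solving (L + 3I)v = 0 gives the eigenspace spanned by (0, 2, 4).
With v₂ = 2, v = (0, 2, 4), so v₃ = 4.

4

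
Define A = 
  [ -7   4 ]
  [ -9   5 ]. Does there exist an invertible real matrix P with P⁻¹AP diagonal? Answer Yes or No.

Characteristic polynomial: p(λ) = λ^2 + 2λ + 1 = (λ + 1)^2.
λ = -1 has algebraic multiplicity 2; rank(A + 1I) = 1, so geometric multiplicity = 1.
Geometric multiplicity < algebraic multiplicity, so A is not diagonalizable.

No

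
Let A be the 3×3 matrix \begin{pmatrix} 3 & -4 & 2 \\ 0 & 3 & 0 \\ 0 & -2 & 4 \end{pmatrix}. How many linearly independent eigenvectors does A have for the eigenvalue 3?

A − 3I = [[0, -4, 2], [0, 0, 0], [0, -2, 1]].
This matrix has rank 1, so its null space has dimension 3 − 1 = 2.

2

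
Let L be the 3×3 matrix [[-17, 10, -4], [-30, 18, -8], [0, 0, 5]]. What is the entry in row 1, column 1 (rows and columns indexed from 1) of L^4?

Characteristic polynomial: λ^3 - 6λ^2 - λ + 30 = (λ - 5)(λ - 3)(λ + 2), so the eigenvalues are -2, 3, 5.
λ=3: eigenvector (1, 2, 0).
λ=-2: eigenvector (-2, -3, 0).
λ=5: eigenvector (-2, -4, 1).
P = [[1, -2, -2], [2, -3, -4], [0, 0, 1]], D = diag(3, -2, 5), P⁻¹ = [[-3, 2, 2], [-2, 1, 0], [0, 0, 1]].
L⁴ = P·diag(81, 16, 625)·P⁻¹ = [[-179, 130, -1088], [-390, 276, -2176], [0, 0, 625]].
The requested entry is -179.

-179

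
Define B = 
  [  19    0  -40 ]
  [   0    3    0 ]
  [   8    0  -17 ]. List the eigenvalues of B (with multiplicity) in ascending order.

-1, 3, 3

Characteristic polynomial: p(λ) = λ^3 - 5λ^2 + 3λ + 9 = (λ - 3)^2(λ + 1).
Roots (with multiplicity): -1, 3, 3.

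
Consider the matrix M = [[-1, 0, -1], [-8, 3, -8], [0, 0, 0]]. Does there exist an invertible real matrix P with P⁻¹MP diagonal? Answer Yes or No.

Characteristic polynomial: p(λ) = λ^3 - 2λ^2 - 3λ = λ(λ - 3)(λ + 1).
All 3 eigenvalues are distinct, so M is diagonalizable.

Yes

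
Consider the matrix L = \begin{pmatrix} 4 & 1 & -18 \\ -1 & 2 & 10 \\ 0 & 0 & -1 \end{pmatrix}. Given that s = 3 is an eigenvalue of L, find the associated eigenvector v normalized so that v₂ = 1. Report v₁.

-1

L − 3I = [[1, 1, -18], [-1, -1, 10], [0, 0, -4]].
Solving (L − 3I)v = 0 gives the eigenspace spanned by (-1, 1, 0).
With v₂ = 1, v = (-1, 1, 0), so v₁ = -1.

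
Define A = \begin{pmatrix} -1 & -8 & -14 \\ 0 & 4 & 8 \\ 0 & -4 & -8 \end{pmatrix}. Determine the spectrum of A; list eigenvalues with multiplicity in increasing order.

-4, -1, 0

Characteristic polynomial: p(r) = r^3 + 5r^2 + 4r = r(r + 1)(r + 4).
Roots (with multiplicity): -4, -1, 0.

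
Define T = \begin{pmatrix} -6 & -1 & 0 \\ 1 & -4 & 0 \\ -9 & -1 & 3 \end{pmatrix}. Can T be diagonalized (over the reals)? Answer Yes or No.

No

Characteristic polynomial: p(μ) = μ^3 + 7μ^2 - 5μ - 75 = (μ - 3)(μ + 5)^2.
μ = -5 has algebraic multiplicity 2; rank(T + 5I) = 2, so geometric multiplicity = 1.
Geometric multiplicity < algebraic multiplicity, so T is not diagonalizable.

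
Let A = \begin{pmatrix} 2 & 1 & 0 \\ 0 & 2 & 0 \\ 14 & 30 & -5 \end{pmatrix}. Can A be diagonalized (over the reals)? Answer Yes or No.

No

Characteristic polynomial: p(r) = r^3 + r^2 - 16r + 20 = (r - 2)^2(r + 5).
r = 2 has algebraic multiplicity 2; rank(A − 2I) = 2, so geometric multiplicity = 1.
Geometric multiplicity < algebraic multiplicity, so A is not diagonalizable.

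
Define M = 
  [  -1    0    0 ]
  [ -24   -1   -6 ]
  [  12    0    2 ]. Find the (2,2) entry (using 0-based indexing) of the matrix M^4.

16

Characteristic polynomial: s^3 - 3s - 2 = (s - 2)(s + 1)^2, so the eigenvalues are -1, -1, 2.
s=2: eigenvector (0, -2, 1).
s=-1: eigenvector (0, 1, 0).
s=-1: eigenvector (1, 8, -4).
P = [[0, 0, 1], [-2, 1, 8], [1, 0, -4]], D = diag(2, -1, -1), P⁻¹ = [[4, 0, 1], [0, 1, 2], [1, 0, 0]].
M⁴ = P·diag(16, 1, 1)·P⁻¹ = [[1, 0, 0], [-120, 1, -30], [60, 0, 16]].
The requested entry is 16.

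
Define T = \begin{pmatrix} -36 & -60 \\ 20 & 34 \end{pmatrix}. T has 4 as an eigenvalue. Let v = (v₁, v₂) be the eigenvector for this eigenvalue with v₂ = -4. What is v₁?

T − 4I = [[-40, -60], [20, 30]].
Solving (T − 4I)v = 0 gives the eigenspace spanned by (6, -4).
With v₂ = -4, v = (6, -4), so v₁ = 6.

6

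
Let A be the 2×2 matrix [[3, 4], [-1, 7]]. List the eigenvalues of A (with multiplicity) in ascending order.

Characteristic polynomial: p(λ) = λ^2 - 10λ + 25 = (λ - 5)^2.
Roots (with multiplicity): 5, 5.

5, 5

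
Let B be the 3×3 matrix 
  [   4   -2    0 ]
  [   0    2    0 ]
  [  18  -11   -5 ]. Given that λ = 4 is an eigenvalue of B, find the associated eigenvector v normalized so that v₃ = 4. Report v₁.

2

B − 4I = [[0, -2, 0], [0, -2, 0], [18, -11, -9]].
Solving (B − 4I)v = 0 gives the eigenspace spanned by (2, 0, 4).
With v₃ = 4, v = (2, 0, 4), so v₁ = 2.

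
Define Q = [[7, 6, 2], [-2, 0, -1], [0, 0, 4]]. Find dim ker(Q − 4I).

1

Q − 4I = [[3, 6, 2], [-2, -4, -1], [0, 0, 0]].
This matrix has rank 2, so its null space has dimension 3 − 2 = 1.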